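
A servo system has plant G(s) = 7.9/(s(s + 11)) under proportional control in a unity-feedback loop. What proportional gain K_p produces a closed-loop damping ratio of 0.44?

K_p = 19.8

Closed-loop characteristic equation: s² + 11s + K_p·7.9 = 0.
So ω_n = √(7.9K_p) and 2ζω_n = 11, giving ζ = 11/(2√(7.9K_p)).
Setting ζ = 0.44: √(7.9K_p) = 11/(2·0.44) = 12.5, so K_p = 156.2/7.9 = 19.8.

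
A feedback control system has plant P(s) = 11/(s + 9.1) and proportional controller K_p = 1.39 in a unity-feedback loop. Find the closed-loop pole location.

s = -24.39

Closed-loop transfer function: T(s) = K_p·P(s)/(1 + K_p·P(s)) = 15.29/(s + 9.1 + 15.29) = 15.29/(s + 24.39).
The closed-loop pole is at s = −24.39.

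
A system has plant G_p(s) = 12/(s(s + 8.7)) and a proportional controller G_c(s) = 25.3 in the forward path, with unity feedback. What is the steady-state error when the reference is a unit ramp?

The loop has one pole at the origin (type 1). Velocity error constant K_v = lim_{s→0} s·G_c(s)G_p(s) = 25.3·12/8.7 = 34.9.
Steady-state error to a unit ramp: e_ss = 1/K_v = 0.0287.

0.0287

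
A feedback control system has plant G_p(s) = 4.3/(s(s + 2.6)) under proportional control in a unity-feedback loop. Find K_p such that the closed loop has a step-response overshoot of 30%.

From %OS = 100·exp(−πζ/√(1−ζ²)) = 30%, ζ = −ln(0.3)/√(π²+ln²(0.3)) = 0.3579.
Characteristic equation s² + 2.6s + 4.3K_p = 0 gives ζ = 2.6/(2√(4.3K_p)).
Setting ζ = 0.3579: √(4.3K_p) = 2.6/(2·0.3579) = 3.633, so K_p = 13.2/4.3 = 3.07.

K_p = 3.07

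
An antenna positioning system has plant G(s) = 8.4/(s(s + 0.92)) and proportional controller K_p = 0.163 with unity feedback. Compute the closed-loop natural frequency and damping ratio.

With unity feedback the closed-loop characteristic equation is s² + 0.92s + 0.163·8.4 = s² + 0.92s + 1.369 = 0.
So ω_n² = 1.369 ⇒ ω_n = 1.17 rad/s, and ζ = 0.92/(2ω_n) = 0.393.

ω_n = 1.17 rad/s, ζ = 0.393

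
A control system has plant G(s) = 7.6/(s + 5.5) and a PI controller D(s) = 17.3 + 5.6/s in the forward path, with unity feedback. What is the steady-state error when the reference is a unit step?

The open loop D(s)G(s) has a pole at the origin (type 1), so the static position error constant is infinite and e_ss = 1/(1+∞) = 0.

0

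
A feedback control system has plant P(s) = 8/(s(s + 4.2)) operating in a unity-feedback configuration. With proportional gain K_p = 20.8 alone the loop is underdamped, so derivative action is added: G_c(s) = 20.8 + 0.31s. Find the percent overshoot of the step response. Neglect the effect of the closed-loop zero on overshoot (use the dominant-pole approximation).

Forward path: (20.8 + 0.31s)·8/(s(s+4.2)). The closed-loop characteristic equation is s² + (4.2 + 8·0.31)s + 8·20.8 = 0.
That is s² + 6.68s + 166.4 = 0, so ω_n = 12.9 rad/s and ζ = 6.68/(2·12.9) = 0.2589.
%OS = 100·exp(−πζ/√(1−ζ²)) = 43.1%.

43.1%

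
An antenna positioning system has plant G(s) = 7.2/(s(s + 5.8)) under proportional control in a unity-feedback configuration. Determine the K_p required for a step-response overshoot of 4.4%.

From %OS = 100·exp(−πζ/√(1−ζ²)) = 4.4%, ζ = −ln(0.044)/√(π²+ln²(0.044)) = 0.7051.
Characteristic equation s² + 5.8s + 7.2K_p = 0 gives ζ = 5.8/(2√(7.2K_p)).
Setting ζ = 0.7051: √(7.2K_p) = 5.8/(2·0.7051) = 4.113, so K_p = 16.92/7.2 = 2.35.

K_p = 2.35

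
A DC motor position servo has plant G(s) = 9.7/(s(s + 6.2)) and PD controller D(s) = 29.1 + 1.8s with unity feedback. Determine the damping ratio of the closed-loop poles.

ζ = 0.704

Forward path: (29.1 + 1.8s)·9.7/(s(s+6.2)). The closed-loop characteristic equation is s² + (6.2 + 9.7·1.8)s + 9.7·29.1 = 0.
That is s² + 23.66s + 282.3 = 0, so ω_n = 16.8 rad/s and ζ = 23.66/(2·16.8) = 0.7041.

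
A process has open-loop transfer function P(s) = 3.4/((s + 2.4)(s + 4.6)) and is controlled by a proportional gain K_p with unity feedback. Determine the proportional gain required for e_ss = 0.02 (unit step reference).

K_p = 159

The loop is type 0, so e_ss(step) = 1/(1 + K_pos) with K_pos = K_p·P(0).
P(0) = 0.308. Require 1/(1 + K_p·0.308) = 0.02, so 1 + 0.308·K_p = 50.
K_p = (50 − 1)/0.308 = 159.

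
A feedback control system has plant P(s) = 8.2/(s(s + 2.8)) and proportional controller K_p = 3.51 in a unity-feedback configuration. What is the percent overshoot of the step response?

From 1 + K_pP(s) = 0: s² + 2.8s + 28.78 = 0 ⇒ ω_n = 5.365, ζ = 0.261.
%OS = 100·exp(−πζ/√(1−ζ²)) = 100·exp(−π·0.261/√0.9319) = 42.8%.

42.8%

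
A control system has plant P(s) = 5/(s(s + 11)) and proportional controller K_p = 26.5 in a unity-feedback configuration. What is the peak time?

T_p = 0.311 s

Closed-loop characteristic equation: s² + 11s + 132.5 = 0, so ω_n = 11.51 rad/s and ζ = 11/(2·11.51) = 0.4778.
Damped frequency ω_d = ω_n√(1−ζ²) = 10.11 rad/s, so peak time T_p = π/ω_d = 0.311 s.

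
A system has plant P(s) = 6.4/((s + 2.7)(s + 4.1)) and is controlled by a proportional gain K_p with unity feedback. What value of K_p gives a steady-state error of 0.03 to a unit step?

For a type-0 loop with proportional control, e_ss = 1/(1 + K_p·P(0)).
P(0) = 0.5781. Require 1/(1 + K_p·0.5781) = 0.03, so 1 + 0.5781·K_p = 33.33.
K_p = (33.33 − 1)/0.5781 = 55.9.

K_p = 55.9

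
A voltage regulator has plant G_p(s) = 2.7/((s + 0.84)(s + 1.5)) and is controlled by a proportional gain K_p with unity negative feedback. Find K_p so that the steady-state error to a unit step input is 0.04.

K_p = 11.2

For a type-0 loop with proportional control, e_ss = 1/(1 + K_p·G_p(0)).
G_p(0) = 2.143. Require 1/(1 + K_p·2.143) = 0.04, so 1 + 2.143·K_p = 25.
K_p = (25 − 1)/2.143 = 11.2.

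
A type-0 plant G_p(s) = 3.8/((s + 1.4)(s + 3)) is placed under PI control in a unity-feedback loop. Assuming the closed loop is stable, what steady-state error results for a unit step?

The PI controller's integrator makes the forward path type 1, so e_ss to a step is zero.

0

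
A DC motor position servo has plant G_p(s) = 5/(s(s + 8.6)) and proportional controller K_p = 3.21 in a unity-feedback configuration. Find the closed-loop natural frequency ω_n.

ω_n = 4.01 rad/s

With unity feedback the closed-loop characteristic equation is s² + 8.6s + 3.21·5 = s² + 8.6s + 16.05 = 0.
Matching s² + 2ζω_n s + ω_n²: ω_n = √16.05 = 4.006 rad/s and 2ζω_n = 8.6, so ζ = 8.6/(2·4.006) = 1.07.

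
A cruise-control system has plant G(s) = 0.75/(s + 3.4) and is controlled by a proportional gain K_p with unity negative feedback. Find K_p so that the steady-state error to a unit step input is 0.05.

K_p = 86.1

For a type-0 loop with proportional control, e_ss = 1/(1 + K_p·G(0)).
G(0) = 0.2206. Require 1/(1 + K_p·0.2206) = 0.05, so 1 + 0.2206·K_p = 20.
K_p = (20 − 1)/0.2206 = 86.1.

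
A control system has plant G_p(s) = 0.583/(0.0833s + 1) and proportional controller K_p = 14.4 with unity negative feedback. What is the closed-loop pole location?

s = -112.8

Closed loop: T(s) = K_p·G_p/(1+K_p·G_p) = 8.395/(0.0833s + 1 + 8.395), with pole at s = −(1 + 8.395)/0.0833 = −112.8.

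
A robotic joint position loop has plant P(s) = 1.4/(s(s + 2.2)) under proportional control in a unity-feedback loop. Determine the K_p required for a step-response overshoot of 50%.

From %OS = 100·exp(−πζ/√(1−ζ²)) = 50%, ζ = −ln(0.5)/√(π²+ln²(0.5)) = 0.2155.
Characteristic equation s² + 2.2s + 1.4K_p = 0 gives ζ = 2.2/(2√(1.4K_p)).
Setting ζ = 0.2155: √(1.4K_p) = 2.2/(2·0.2155) = 5.106, so K_p = 26.07/1.4 = 18.6.

K_p = 18.6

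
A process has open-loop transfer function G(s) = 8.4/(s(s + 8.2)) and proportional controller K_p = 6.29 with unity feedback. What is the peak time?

The closed-loop denominator s² + 8.2s + 52.84 gives ω_n = √52.84 = 7.269 and ζ = 8.2/(2ω_n) = 0.5641.
Damped frequency ω_d = ω_n√(1−ζ²) = 6.002 rad/s, so peak time T_p = π/ω_d = 0.523 s.

T_p = 0.523 s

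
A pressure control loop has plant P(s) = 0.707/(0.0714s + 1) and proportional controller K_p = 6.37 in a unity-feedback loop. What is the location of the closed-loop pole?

s = -77.08

Closed loop: T(s) = K_p·P/(1+K_p·P) = 4.504/(0.0714s + 1 + 4.504), with pole at s = −(1 + 4.504)/0.0714 = −77.08.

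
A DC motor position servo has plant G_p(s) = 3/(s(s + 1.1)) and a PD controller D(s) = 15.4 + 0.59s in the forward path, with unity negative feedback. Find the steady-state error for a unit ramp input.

0.0238

The loop has one pole at the origin (type 1). Velocity error constant K_v = lim_{s→0} s·D(s)G_p(s) = 15.4·3/1.1 = 42.
Steady-state error to a unit ramp: e_ss = 1/K_v = 0.0238.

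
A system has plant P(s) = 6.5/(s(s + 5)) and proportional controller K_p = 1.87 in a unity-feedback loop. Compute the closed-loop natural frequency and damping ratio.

1 + K_p·P(s) = 0 gives s² + 5s + 12.16 = 0.
So ω_n² = 12.16 ⇒ ω_n = 3.486 rad/s, and ζ = 5/(2ω_n) = 0.717.

ω_n = 3.49 rad/s, ζ = 0.717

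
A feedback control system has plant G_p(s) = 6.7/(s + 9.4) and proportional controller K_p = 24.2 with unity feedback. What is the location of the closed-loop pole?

Closed-loop transfer function: T(s) = K_p·G_p(s)/(1 + K_p·G_p(s)) = 162.1/(s + 9.4 + 162.1) = 162.1/(s + 171.5).
The closed-loop pole is at s = −171.5.

s = -171.5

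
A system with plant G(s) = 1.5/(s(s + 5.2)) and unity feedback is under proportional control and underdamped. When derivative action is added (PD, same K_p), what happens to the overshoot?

The derivative term adds K·K_d to the s-coefficient of the characteristic equation, raising 2ζω_n while ω_n is unchanged; ζ increases, so overshoot decreases.

decrease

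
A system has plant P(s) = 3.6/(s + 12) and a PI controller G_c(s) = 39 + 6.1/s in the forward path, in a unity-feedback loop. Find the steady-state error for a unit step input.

The open loop G_c(s)P(s) has a pole at the origin (type 1), so the static position error constant is infinite and e_ss = 1/(1+∞) = 0.

0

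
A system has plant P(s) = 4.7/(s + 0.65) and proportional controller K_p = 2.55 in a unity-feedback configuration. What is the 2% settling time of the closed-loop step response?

T_s ≈ 0.317 s

Closed-loop transfer function: T(s) = K_p·P(s)/(1 + K_p·P(s)) = 11.98/(s + 0.65 + 11.98) = 11.98/(s + 12.63).
Time constant τ = 1/12.63 = 0.07915 s, so the 2% settling time is about 4τ = 0.317 s.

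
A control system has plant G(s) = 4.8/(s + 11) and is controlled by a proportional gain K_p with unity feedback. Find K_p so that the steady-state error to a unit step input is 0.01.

K_p = 227

For a type-0 loop with proportional control, e_ss = 1/(1 + K_p·G(0)).
G(0) = 0.4364. Require 1/(1 + K_p·0.4364) = 0.01, so 1 + 0.4364·K_p = 100.
K_p = (100 − 1)/0.4364 = 227.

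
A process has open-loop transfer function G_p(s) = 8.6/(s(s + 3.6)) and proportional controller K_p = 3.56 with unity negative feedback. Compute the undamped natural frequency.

With unity feedback the closed-loop characteristic equation is s² + 3.6s + 3.56·8.6 = s² + 3.6s + 30.62 = 0.
Matching s² + 2ζω_n s + ω_n²: ω_n = √30.62 = 5.533 rad/s and 2ζω_n = 3.6, so ζ = 3.6/(2·5.533) = 0.325.

ω_n = 5.53 rad/s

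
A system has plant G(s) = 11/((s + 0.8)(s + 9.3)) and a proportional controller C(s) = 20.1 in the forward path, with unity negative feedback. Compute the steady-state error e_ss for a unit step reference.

0.0326

The loop is type 0. Static position error constant K_pos = C(0)·G(0) = 20.1·1.478 = 29.72.
Steady-state error to a unit step: e_ss = 1/(1+K_pos) = 1/30.72 = 0.0326.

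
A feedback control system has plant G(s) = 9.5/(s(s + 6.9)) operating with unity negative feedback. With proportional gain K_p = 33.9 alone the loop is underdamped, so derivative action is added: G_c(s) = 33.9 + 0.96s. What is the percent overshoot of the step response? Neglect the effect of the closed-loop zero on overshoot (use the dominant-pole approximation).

20.9%

Forward path: (33.9 + 0.96s)·9.5/(s(s+6.9)). The closed-loop characteristic equation is s² + (6.9 + 9.5·0.96)s + 9.5·33.9 = 0.
That is s² + 16.02s + 322.1 = 0, so ω_n = 17.95 rad/s and ζ = 16.02/(2·17.95) = 0.4463.
%OS = 100·exp(−πζ/√(1−ζ²)) = 20.9%.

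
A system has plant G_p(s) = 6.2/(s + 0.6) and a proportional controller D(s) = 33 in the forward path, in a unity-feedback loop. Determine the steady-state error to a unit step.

0.00292

The loop is type 0. Static position error constant K_pos = D(0)·G_p(0) = 33·10.33 = 341.
Steady-state error to a unit step: e_ss = 1/(1+K_pos) = 1/342 = 0.00292.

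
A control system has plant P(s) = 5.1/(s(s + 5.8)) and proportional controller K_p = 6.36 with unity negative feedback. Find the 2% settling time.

T_s ≈ 1.38 s

The closed-loop denominator s² + 5.8s + 32.44 gives ω_n = √32.44 = 5.695 and ζ = 5.8/(2ω_n) = 0.5092.
2% settling time T_s ≈ 4/(ζω_n) = 4/2.9 = 1.38 s.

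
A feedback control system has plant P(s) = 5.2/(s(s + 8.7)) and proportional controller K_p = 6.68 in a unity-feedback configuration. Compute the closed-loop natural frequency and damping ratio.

ω_n = 5.89 rad/s, ζ = 0.738

The closed-loop denominator is s(s+8.7) + 6.68·5.2 = s² + 8.7s + 34.74.
Matching s² + 2ζω_n s + ω_n²: ω_n = √34.74 = 5.894 rad/s and 2ζω_n = 8.7, so ζ = 8.7/(2·5.894) = 0.738.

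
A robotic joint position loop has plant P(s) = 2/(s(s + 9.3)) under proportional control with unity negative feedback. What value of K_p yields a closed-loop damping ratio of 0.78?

Closed-loop characteristic equation: s² + 9.3s + K_p·2 = 0.
So ω_n = √(2K_p) and 2ζω_n = 9.3, giving ζ = 9.3/(2√(2K_p)).
Setting ζ = 0.78: √(2K_p) = 9.3/(2·0.78) = 5.962, so K_p = 35.54/2 = 17.8.

K_p = 17.8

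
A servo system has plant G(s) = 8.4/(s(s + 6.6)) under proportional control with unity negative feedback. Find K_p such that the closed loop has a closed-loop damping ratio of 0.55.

Closed-loop characteristic equation: s² + 6.6s + K_p·8.4 = 0.
So ω_n = √(8.4K_p) and 2ζω_n = 6.6, giving ζ = 6.6/(2√(8.4K_p)).
Setting ζ = 0.55: √(8.4K_p) = 6.6/(2·0.55) = 6, so K_p = 36/8.4 = 4.29.

K_p = 4.29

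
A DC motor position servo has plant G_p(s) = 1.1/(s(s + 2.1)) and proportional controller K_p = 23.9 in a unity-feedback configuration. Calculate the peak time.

The closed-loop denominator s² + 2.1s + 26.29 gives ω_n = √26.29 = 5.127 and ζ = 2.1/(2ω_n) = 0.2048.
Damped frequency ω_d = ω_n√(1−ζ²) = 5.019 rad/s, so peak time T_p = π/ω_d = 0.626 s.

T_p = 0.626 s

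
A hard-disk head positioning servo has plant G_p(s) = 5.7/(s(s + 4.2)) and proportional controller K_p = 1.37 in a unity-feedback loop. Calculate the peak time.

T_p = 1.7 s

From 1 + K_pG_p(s) = 0: s² + 4.2s + 7.809 = 0 ⇒ ω_n = 2.794, ζ = 0.7515.
Damped frequency ω_d = ω_n√(1−ζ²) = 1.844 rad/s, so peak time T_p = π/ω_d = 1.7 s.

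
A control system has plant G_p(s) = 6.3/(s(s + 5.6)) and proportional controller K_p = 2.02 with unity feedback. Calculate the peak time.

From 1 + K_pG_p(s) = 0: s² + 5.6s + 12.73 = 0 ⇒ ω_n = 3.567, ζ = 0.7849.
Damped frequency ω_d = ω_n√(1−ζ²) = 2.21 rad/s, so peak time T_p = π/ω_d = 1.42 s.

T_p = 1.42 s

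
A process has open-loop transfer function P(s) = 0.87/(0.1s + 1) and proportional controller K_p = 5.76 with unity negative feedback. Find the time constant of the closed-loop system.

τ = 0.0166 s

Closed loop: T(s) = K_p·P/(1+K_p·P) = 5.011/(0.1s + 1 + 5.011), with pole at s = −(1 + 5.011)/0.1 = −60.11.
Closed-loop time constant τ = 1/60.11 = 0.0166 s.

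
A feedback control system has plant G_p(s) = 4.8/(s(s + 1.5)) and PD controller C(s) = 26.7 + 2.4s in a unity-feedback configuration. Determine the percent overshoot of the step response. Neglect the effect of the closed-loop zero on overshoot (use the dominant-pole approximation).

Forward path: (26.7 + 2.4s)·4.8/(s(s+1.5)). The closed-loop characteristic equation is s² + (1.5 + 4.8·2.4)s + 4.8·26.7 = 0.
That is s² + 13.02s + 128.2 = 0, so ω_n = 11.32 rad/s and ζ = 13.02/(2·11.32) = 0.575.
%OS = 100·exp(−πζ/√(1−ζ²)) = 11%.

11%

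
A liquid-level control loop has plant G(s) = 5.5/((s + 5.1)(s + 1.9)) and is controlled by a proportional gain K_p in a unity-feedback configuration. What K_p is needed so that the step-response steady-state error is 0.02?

K_p = 86.3

Steady-state error for a unit step on this type-0 loop is 1/(1 + K_p·G(0)).
G(0) = 0.5676. Require 1/(1 + K_p·0.5676) = 0.02, so 1 + 0.5676·K_p = 50.
K_p = (50 − 1)/0.5676 = 86.3.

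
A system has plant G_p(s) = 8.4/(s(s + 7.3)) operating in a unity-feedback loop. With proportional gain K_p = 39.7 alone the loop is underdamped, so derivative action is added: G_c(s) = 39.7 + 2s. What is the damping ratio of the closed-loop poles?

Forward path: (39.7 + 2s)·8.4/(s(s+7.3)). The closed-loop characteristic equation is s² + (7.3 + 8.4·2)s + 8.4·39.7 = 0.
That is s² + 24.1s + 333.5 = 0, so ω_n = 18.26 rad/s and ζ = 24.1/(2·18.26) = 0.6599.

ζ = 0.66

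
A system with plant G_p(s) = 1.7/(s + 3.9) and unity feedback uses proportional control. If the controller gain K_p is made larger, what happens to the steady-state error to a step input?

decrease

The position error constant K_pos = K_p·G_p(0) grows with K_p, and e_ss = 1/(1+K_pos) falls.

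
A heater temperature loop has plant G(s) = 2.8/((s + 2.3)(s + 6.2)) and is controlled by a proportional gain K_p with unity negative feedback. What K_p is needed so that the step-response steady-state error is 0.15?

K_p = 28.9

Steady-state error for a unit step on this type-0 loop is 1/(1 + K_p·G(0)).
G(0) = 0.1964. Require 1/(1 + K_p·0.1964) = 0.15, so 1 + 0.1964·K_p = 6.667.
K_p = (6.667 − 1)/0.1964 = 28.9.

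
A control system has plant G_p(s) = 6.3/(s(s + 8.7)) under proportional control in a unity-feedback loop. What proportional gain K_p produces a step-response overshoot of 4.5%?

K_p = 6.09

From %OS = 100·exp(−πζ/√(1−ζ²)) = 4.5%, ζ = −ln(0.045)/√(π²+ln²(0.045)) = 0.7025.
Characteristic equation s² + 8.7s + 6.3K_p = 0 gives ζ = 8.7/(2√(6.3K_p)).
Setting ζ = 0.7025: √(6.3K_p) = 8.7/(2·0.7025) = 6.192, so K_p = 38.34/6.3 = 6.09.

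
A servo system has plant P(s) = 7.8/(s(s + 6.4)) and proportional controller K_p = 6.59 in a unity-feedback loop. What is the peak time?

T_p = 0.49 s

Closed-loop characteristic equation: s² + 6.4s + 51.4 = 0, so ω_n = 7.17 rad/s and ζ = 6.4/(2·7.17) = 0.4463.
Damped frequency ω_d = ω_n√(1−ζ²) = 6.416 rad/s, so peak time T_p = π/ω_d = 0.49 s.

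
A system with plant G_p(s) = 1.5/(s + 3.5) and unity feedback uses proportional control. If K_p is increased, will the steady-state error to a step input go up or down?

decrease

e_ss = 1/(1 + K_p·G_p(0)); a larger K_p raises the denominator, so e_ss decreases.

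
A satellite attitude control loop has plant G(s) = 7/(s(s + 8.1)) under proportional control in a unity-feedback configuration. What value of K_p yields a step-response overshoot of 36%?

K_p = 24.5

From %OS = 100·exp(−πζ/√(1−ζ²)) = 36%, ζ = −ln(0.36)/√(π²+ln²(0.36)) = 0.3093.
Characteristic equation s² + 8.1s + 7K_p = 0 gives ζ = 8.1/(2√(7K_p)).
Setting ζ = 0.3093: √(7K_p) = 8.1/(2·0.3093) = 13.1, so K_p = 171.5/7 = 24.5.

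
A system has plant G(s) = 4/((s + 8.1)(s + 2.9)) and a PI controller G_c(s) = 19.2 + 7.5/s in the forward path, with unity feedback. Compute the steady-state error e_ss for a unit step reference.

The open loop G_c(s)G(s) has a pole at the origin (type 1), so the static position error constant is infinite and e_ss = 1/(1+∞) = 0.

0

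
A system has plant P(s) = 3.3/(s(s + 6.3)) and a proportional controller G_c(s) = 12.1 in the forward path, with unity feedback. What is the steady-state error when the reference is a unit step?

The open loop G_c(s)P(s) has a pole at the origin (type 1), so the static position error constant is infinite and e_ss = 1/(1+∞) = 0.

0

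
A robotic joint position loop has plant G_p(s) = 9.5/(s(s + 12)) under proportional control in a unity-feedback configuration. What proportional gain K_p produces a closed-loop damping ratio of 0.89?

Closed-loop characteristic equation: s² + 12s + K_p·9.5 = 0.
So ω_n = √(9.5K_p) and 2ζω_n = 12, giving ζ = 12/(2√(9.5K_p)).
Setting ζ = 0.89: √(9.5K_p) = 12/(2·0.89) = 6.742, so K_p = 45.45/9.5 = 4.78.

K_p = 4.78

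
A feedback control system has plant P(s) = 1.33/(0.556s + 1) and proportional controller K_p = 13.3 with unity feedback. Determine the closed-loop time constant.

τ = 0.0298 s

Closed loop: T(s) = K_p·P/(1+K_p·P) = 17.69/(0.556s + 1 + 17.69), with pole at s = −(1 + 17.69)/0.556 = −33.61.
Closed-loop time constant τ = 1/33.61 = 0.0298 s.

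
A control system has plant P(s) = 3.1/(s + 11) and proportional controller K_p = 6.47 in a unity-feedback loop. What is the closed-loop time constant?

τ = 0.0322 s

Closed-loop transfer function: T(s) = K_p·P(s)/(1 + K_p·P(s)) = 20.06/(s + 11 + 20.06) = 20.06/(s + 31.06).
Time constant τ = 1/31.06 = 0.0322 s.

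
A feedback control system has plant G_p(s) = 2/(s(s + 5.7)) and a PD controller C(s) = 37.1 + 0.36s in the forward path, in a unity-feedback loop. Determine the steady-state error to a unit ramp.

The loop has one pole at the origin (type 1). Velocity error constant K_v = lim_{s→0} s·C(s)G_p(s) = 37.1·2/5.7 = 13.02.
Steady-state error to a unit ramp: e_ss = 1/K_v = 0.0768.

0.0768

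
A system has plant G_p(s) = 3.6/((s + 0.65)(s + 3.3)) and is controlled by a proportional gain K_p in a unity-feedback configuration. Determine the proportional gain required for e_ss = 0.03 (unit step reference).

For a type-0 loop with proportional control, e_ss = 1/(1 + K_p·G_p(0)).
G_p(0) = 1.678. Require 1/(1 + K_p·1.678) = 0.03, so 1 + 1.678·K_p = 33.33.
K_p = (33.33 − 1)/1.678 = 19.3.

K_p = 19.3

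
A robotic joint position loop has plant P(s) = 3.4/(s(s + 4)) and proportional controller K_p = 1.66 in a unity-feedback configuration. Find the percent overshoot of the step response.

0.744%

The closed-loop denominator s² + 4s + 5.644 gives ω_n = √5.644 = 2.376 and ζ = 4/(2ω_n) = 0.8419.
%OS = 100·exp(−πζ/√(1−ζ²)) = 100·exp(−π·0.8419/√0.2913) = 0.744%.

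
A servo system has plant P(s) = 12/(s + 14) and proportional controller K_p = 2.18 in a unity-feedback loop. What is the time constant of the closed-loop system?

τ = 0.0249 s

Closed-loop transfer function: T(s) = K_p·P(s)/(1 + K_p·P(s)) = 26.16/(s + 14 + 26.16) = 26.16/(s + 40.16).
Time constant τ = 1/40.16 = 0.0249 s.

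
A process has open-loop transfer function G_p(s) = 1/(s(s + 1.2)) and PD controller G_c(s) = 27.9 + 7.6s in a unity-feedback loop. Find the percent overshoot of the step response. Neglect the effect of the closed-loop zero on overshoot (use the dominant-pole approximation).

Forward path: (27.9 + 7.6s)·1/(s(s+1.2)). The closed-loop characteristic equation is s² + (1.2 + 1·7.6)s + 1·27.9 = 0.
That is s² + 8.8s + 27.9 = 0, so ω_n = 5.282 rad/s and ζ = 8.8/(2·5.282) = 0.833.
%OS = 100·exp(−πζ/√(1−ζ²)) = 0.883%.

0.883%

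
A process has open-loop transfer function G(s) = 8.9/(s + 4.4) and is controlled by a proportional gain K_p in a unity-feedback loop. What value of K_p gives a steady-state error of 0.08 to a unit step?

K_p = 5.69

For a type-0 loop with proportional control, e_ss = 1/(1 + K_p·G(0)).
G(0) = 2.023. Require 1/(1 + K_p·2.023) = 0.08, so 1 + 2.023·K_p = 12.5.
K_p = (12.5 − 1)/2.023 = 5.69.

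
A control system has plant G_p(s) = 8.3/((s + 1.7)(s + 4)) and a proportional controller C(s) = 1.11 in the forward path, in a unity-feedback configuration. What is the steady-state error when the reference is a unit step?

0.425

The loop is type 0. Static position error constant K_pos = C(0)·G_p(0) = 1.11·1.221 = 1.355.
Steady-state error to a unit step: e_ss = 1/(1+K_pos) = 1/2.355 = 0.425.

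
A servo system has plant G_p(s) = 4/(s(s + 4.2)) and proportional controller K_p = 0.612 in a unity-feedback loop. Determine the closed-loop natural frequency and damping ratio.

ω_n = 1.56 rad/s, ζ = 1.34

The closed-loop denominator is s(s+4.2) + 0.612·4 = s² + 4.2s + 2.448.
Matching s² + 2ζω_n s + ω_n²: ω_n = √2.448 = 1.565 rad/s and 2ζω_n = 4.2, so ζ = 4.2/(2·1.565) = 1.34.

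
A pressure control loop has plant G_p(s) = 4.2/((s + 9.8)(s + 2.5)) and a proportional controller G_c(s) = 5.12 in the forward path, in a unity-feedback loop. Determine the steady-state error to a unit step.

0.533

The loop is type 0. Static position error constant K_pos = G_c(0)·G_p(0) = 5.12·0.1714 = 0.8777.
Steady-state error to a unit step: e_ss = 1/(1+K_pos) = 1/1.878 = 0.533.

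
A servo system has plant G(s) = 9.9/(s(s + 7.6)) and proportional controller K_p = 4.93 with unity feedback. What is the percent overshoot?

Closed-loop characteristic equation: s² + 7.6s + 48.81 = 0, so ω_n = 6.986 rad/s and ζ = 7.6/(2·6.986) = 0.5439.
%OS = 100·exp(−πζ/√(1−ζ²)) = 100·exp(−π·0.5439/√0.7041) = 13%.

13%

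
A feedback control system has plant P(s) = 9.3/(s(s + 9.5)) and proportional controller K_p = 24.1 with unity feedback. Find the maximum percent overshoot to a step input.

35%

From 1 + K_pP(s) = 0: s² + 9.5s + 224.1 = 0 ⇒ ω_n = 14.97, ζ = 0.3173.
%OS = 100·exp(−πζ/√(1−ζ²)) = 100·exp(−π·0.3173/√0.8993) = 35%.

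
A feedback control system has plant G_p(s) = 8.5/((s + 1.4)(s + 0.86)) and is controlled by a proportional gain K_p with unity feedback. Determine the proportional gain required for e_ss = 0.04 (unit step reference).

The loop is type 0, so e_ss(step) = 1/(1 + K_pos) with K_pos = K_p·G_p(0).
G_p(0) = 7.06. Require 1/(1 + K_p·7.06) = 0.04, so 1 + 7.06·K_p = 25.
K_p = (25 − 1)/7.06 = 3.4.

K_p = 3.4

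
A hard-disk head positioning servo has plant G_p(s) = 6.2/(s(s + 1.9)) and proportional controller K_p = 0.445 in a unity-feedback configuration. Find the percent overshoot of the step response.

The closed-loop denominator s² + 1.9s + 2.759 gives ω_n = √2.759 = 1.661 and ζ = 1.9/(2ω_n) = 0.5719.
%OS = 100·exp(−πζ/√(1−ζ²)) = 100·exp(−π·0.5719/√0.6729) = 11.2%.

11.2%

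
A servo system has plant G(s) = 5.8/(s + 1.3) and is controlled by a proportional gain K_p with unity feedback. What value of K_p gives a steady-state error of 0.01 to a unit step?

K_p = 22.2

The loop is type 0, so e_ss(step) = 1/(1 + K_pos) with K_pos = K_p·G(0).
G(0) = 4.462. Require 1/(1 + K_p·4.462) = 0.01, so 1 + 4.462·K_p = 100.
K_p = (100 − 1)/4.462 = 22.2.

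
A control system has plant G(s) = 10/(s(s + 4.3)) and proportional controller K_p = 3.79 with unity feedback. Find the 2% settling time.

The closed-loop denominator s² + 4.3s + 37.9 gives ω_n = √37.9 = 6.156 and ζ = 4.3/(2ω_n) = 0.3492.
2% settling time T_s ≈ 4/(ζω_n) = 4/2.15 = 1.86 s.

T_s ≈ 1.86 s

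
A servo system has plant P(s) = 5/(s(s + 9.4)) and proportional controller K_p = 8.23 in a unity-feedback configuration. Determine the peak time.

T_p = 0.72 s

Closed-loop characteristic equation: s² + 9.4s + 41.15 = 0, so ω_n = 6.415 rad/s and ζ = 9.4/(2·6.415) = 0.7327.
Damped frequency ω_d = ω_n√(1−ζ²) = 4.366 rad/s, so peak time T_p = π/ω_d = 0.72 s.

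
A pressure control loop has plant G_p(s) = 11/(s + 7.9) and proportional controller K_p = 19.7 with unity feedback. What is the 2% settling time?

Closed-loop transfer function: T(s) = K_p·G_p(s)/(1 + K_p·G_p(s)) = 216.7/(s + 7.9 + 216.7) = 216.7/(s + 224.6).
Time constant τ = 1/224.6 = 0.004452 s, so the 2% settling time is about 4τ = 0.0178 s.

T_s ≈ 0.0178 s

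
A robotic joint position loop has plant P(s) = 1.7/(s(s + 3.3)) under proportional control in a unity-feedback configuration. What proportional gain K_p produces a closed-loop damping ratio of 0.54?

K_p = 5.49

Closed-loop characteristic equation: s² + 3.3s + K_p·1.7 = 0.
So ω_n = √(1.7K_p) and 2ζω_n = 3.3, giving ζ = 3.3/(2√(1.7K_p)).
Setting ζ = 0.54: √(1.7K_p) = 3.3/(2·0.54) = 3.056, so K_p = 9.336/1.7 = 5.49.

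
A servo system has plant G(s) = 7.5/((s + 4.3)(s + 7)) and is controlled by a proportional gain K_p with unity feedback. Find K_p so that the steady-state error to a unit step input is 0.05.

K_p = 76.3

For a type-0 loop with proportional control, e_ss = 1/(1 + K_p·G(0)).
G(0) = 0.2492. Require 1/(1 + K_p·0.2492) = 0.05, so 1 + 0.2492·K_p = 20.
K_p = (20 − 1)/0.2492 = 76.3.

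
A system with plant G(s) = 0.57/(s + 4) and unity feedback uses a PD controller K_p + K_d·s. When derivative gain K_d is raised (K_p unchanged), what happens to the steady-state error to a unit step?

At s = 0 the derivative term contributes nothing: C(0) = K_p regardless of K_d, so K_pos = K_p·G(0) and e_ss are unchanged.

unchanged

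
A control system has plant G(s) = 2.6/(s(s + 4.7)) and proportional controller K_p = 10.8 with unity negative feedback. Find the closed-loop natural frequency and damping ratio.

With unity feedback the closed-loop characteristic equation is s² + 4.7s + 10.8·2.6 = s² + 4.7s + 28.08 = 0.
So ω_n² = 28.08 ⇒ ω_n = 5.299 rad/s, and ζ = 4.7/(2ω_n) = 0.443.

ω_n = 5.3 rad/s, ζ = 0.443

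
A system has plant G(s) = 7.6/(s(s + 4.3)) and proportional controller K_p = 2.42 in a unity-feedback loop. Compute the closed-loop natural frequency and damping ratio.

1 + K_p·G(s) = 0 gives s² + 4.3s + 18.39 = 0.
Matching s² + 2ζω_n s + ω_n²: ω_n = √18.39 = 4.289 rad/s and 2ζω_n = 4.3, so ζ = 4.3/(2·4.289) = 0.501.

ω_n = 4.29 rad/s, ζ = 0.501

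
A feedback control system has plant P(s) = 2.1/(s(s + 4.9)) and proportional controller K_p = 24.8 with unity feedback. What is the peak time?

T_p = 0.463 s

Closed-loop characteristic equation: s² + 4.9s + 52.08 = 0, so ω_n = 7.217 rad/s and ζ = 4.9/(2·7.217) = 0.3395.
Damped frequency ω_d = ω_n√(1−ζ²) = 6.788 rad/s, so peak time T_p = π/ω_d = 0.463 s.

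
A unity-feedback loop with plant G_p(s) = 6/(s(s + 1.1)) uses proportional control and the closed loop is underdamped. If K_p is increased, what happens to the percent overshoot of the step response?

increase

Characteristic equation s² + 1.1s + K_p·6 = 0: raising K_p raises ω_n while 2ζω_n = 1.1 is fixed, so ζ falls and overshoot grows.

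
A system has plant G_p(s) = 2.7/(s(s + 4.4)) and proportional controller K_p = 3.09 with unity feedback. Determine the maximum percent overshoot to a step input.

Closed-loop characteristic equation: s² + 4.4s + 8.343 = 0, so ω_n = 2.888 rad/s and ζ = 4.4/(2·2.888) = 0.7617.
%OS = 100·exp(−πζ/√(1−ζ²)) = 100·exp(−π·0.7617/√0.4199) = 2.49%.

2.49%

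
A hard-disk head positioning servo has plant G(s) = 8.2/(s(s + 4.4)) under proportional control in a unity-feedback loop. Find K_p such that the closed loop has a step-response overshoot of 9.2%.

From %OS = 100·exp(−πζ/√(1−ζ²)) = 9.2%, ζ = −ln(0.092)/√(π²+ln²(0.092)) = 0.6048.
Characteristic equation s² + 4.4s + 8.2K_p = 0 gives ζ = 4.4/(2√(8.2K_p)).
Setting ζ = 0.6048: √(8.2K_p) = 4.4/(2·0.6048) = 3.637, so K_p = 13.23/8.2 = 1.61.

K_p = 1.61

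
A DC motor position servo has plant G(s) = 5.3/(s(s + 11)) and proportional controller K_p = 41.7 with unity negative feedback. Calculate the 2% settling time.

Closed-loop characteristic equation: s² + 11s + 221 = 0, so ω_n = 14.87 rad/s and ζ = 11/(2·14.87) = 0.37.
2% settling time T_s ≈ 4/(ζω_n) = 4/5.5 = 0.727 s.

T_s ≈ 0.727 s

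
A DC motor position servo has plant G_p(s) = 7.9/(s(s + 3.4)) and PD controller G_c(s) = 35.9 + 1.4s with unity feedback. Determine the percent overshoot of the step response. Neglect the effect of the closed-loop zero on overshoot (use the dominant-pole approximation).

22.5%

Forward path: (35.9 + 1.4s)·7.9/(s(s+3.4)). The closed-loop characteristic equation is s² + (3.4 + 7.9·1.4)s + 7.9·35.9 = 0.
That is s² + 14.46s + 283.6 = 0, so ω_n = 16.84 rad/s and ζ = 14.46/(2·16.84) = 0.4293.
%OS = 100·exp(−πζ/√(1−ζ²)) = 22.5%.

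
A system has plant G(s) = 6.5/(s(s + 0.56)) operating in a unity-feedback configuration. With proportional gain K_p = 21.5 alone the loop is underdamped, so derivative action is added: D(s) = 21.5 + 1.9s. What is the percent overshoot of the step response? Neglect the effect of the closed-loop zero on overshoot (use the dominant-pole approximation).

12.9%

Forward path: (21.5 + 1.9s)·6.5/(s(s+0.56)). The closed-loop characteristic equation is s² + (0.56 + 6.5·1.9)s + 6.5·21.5 = 0.
That is s² + 12.91s + 139.8 = 0, so ω_n = 11.82 rad/s and ζ = 12.91/(2·11.82) = 0.546.
%OS = 100·exp(−πζ/√(1−ζ²)) = 12.9%.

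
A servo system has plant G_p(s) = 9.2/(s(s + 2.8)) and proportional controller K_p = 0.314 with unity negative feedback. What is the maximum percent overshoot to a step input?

1.04%

Closed-loop characteristic equation: s² + 2.8s + 2.889 = 0, so ω_n = 1.7 rad/s and ζ = 2.8/(2·1.7) = 0.8237.
%OS = 100·exp(−πζ/√(1−ζ²)) = 100·exp(−π·0.8237/√0.3215) = 1.04%.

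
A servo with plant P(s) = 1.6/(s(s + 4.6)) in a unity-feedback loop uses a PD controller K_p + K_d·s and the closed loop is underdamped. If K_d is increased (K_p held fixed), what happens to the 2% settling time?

decrease

Characteristic equation s² + (4.6 + 1.6K_d)s + 1.6K_p = 0: raising K_d increases ζω_n = (4.6+1.6K_d)/2 while the loop stays underdamped, so T_s ≈ 4/(ζω_n) decreases.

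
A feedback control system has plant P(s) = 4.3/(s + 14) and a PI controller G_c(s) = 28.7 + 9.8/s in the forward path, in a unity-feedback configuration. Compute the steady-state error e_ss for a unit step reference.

The open loop G_c(s)P(s) has a pole at the origin (type 1), so the static position error constant is infinite and e_ss = 1/(1+∞) = 0.

0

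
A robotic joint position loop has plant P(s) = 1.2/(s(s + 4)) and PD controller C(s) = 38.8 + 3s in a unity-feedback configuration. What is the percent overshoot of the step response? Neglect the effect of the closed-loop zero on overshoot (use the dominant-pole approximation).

Forward path: (38.8 + 3s)·1.2/(s(s+4)). The closed-loop characteristic equation is s² + (4 + 1.2·3)s + 1.2·38.8 = 0.
That is s² + 7.6s + 46.56 = 0, so ω_n = 6.823 rad/s and ζ = 7.6/(2·6.823) = 0.5569.
%OS = 100·exp(−πζ/√(1−ζ²)) = 12.2%.

12.2%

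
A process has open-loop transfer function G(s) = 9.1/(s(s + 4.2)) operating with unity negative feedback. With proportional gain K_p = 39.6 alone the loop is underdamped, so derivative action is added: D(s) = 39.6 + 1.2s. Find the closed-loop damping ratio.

Forward path: (39.6 + 1.2s)·9.1/(s(s+4.2)). The closed-loop characteristic equation is s² + (4.2 + 9.1·1.2)s + 9.1·39.6 = 0.
That is s² + 15.12s + 360.4 = 0, so ω_n = 18.98 rad/s and ζ = 15.12/(2·18.98) = 0.3982.

ζ = 0.398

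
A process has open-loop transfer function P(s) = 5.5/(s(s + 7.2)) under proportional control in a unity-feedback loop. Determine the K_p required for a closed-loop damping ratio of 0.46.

Closed-loop characteristic equation: s² + 7.2s + K_p·5.5 = 0.
So ω_n = √(5.5K_p) and 2ζω_n = 7.2, giving ζ = 7.2/(2√(5.5K_p)).
Setting ζ = 0.46: √(5.5K_p) = 7.2/(2·0.46) = 7.826, so K_p = 61.25/5.5 = 11.1.

K_p = 11.1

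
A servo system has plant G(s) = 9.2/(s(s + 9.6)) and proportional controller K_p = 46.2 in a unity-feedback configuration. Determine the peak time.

T_p = 0.157 s

The closed-loop denominator s² + 9.6s + 425 gives ω_n = √425 = 20.62 and ζ = 9.6/(2ω_n) = 0.2328.
Damped frequency ω_d = ω_n√(1−ζ²) = 20.05 rad/s, so peak time T_p = π/ω_d = 0.157 s.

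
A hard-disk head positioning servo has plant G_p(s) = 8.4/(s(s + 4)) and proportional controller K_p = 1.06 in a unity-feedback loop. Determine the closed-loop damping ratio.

The closed-loop denominator is s(s+4) + 1.06·8.4 = s² + 4s + 8.904.
So ω_n² = 8.904 ⇒ ω_n = 2.984 rad/s, and ζ = 4/(2ω_n) = 0.67.

ζ = 0.67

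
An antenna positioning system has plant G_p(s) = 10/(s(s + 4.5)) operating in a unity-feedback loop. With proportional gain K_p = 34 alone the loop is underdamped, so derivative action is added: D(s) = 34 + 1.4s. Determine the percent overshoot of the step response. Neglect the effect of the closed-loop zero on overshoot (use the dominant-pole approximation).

16.2%

Forward path: (34 + 1.4s)·10/(s(s+4.5)). The closed-loop characteristic equation is s² + (4.5 + 10·1.4)s + 10·34 = 0.
That is s² + 18.5s + 340 = 0, so ω_n = 18.44 rad/s and ζ = 18.5/(2·18.44) = 0.5017.
%OS = 100·exp(−πζ/√(1−ζ²)) = 16.2%.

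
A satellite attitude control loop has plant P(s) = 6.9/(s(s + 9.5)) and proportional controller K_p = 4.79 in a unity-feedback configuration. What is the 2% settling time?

From 1 + K_pP(s) = 0: s² + 9.5s + 33.05 = 0 ⇒ ω_n = 5.749, ζ = 0.8262.
2% settling time T_s ≈ 4/(ζω_n) = 4/4.75 = 0.842 s.

T_s ≈ 0.842 s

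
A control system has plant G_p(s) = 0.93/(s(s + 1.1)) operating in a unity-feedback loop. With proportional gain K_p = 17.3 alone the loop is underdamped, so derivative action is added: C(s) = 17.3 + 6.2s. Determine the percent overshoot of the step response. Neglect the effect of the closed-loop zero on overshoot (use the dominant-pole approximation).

0.552%

Forward path: (17.3 + 6.2s)·0.93/(s(s+1.1)). The closed-loop characteristic equation is s² + (1.1 + 0.93·6.2)s + 0.93·17.3 = 0.
That is s² + 6.866s + 16.09 = 0, so ω_n = 4.011 rad/s and ζ = 6.866/(2·4.011) = 0.8559.
%OS = 100·exp(−πζ/√(1−ζ²)) = 0.552%.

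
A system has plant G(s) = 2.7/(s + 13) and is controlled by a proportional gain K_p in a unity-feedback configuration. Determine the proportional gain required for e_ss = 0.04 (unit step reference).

For a type-0 loop with proportional control, e_ss = 1/(1 + K_p·G(0)).
G(0) = 0.2077. Require 1/(1 + K_p·0.2077) = 0.04, so 1 + 0.2077·K_p = 25.
K_p = (25 − 1)/0.2077 = 116.

K_p = 116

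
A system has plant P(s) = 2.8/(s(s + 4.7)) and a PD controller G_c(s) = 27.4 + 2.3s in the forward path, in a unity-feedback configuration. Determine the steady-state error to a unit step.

The open loop G_c(s)P(s) has a pole at the origin (type 1), so the static position error constant is infinite and e_ss = 1/(1+∞) = 0.

0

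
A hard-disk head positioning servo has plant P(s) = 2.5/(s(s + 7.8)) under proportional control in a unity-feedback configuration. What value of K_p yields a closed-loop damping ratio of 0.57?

Closed-loop characteristic equation: s² + 7.8s + K_p·2.5 = 0.
So ω_n = √(2.5K_p) and 2ζω_n = 7.8, giving ζ = 7.8/(2√(2.5K_p)).
Setting ζ = 0.57: √(2.5K_p) = 7.8/(2·0.57) = 6.842, so K_p = 46.81/2.5 = 18.7.

K_p = 18.7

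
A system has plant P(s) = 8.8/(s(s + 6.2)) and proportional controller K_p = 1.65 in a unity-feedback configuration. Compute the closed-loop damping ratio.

ζ = 0.814

The closed-loop denominator is s(s+6.2) + 1.65·8.8 = s² + 6.2s + 14.52.
Matching s² + 2ζω_n s + ω_n²: ω_n = √14.52 = 3.811 rad/s and 2ζω_n = 6.2, so ζ = 6.2/(2·3.811) = 0.814.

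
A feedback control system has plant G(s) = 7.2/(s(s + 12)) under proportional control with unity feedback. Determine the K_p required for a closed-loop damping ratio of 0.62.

K_p = 13

Closed-loop characteristic equation: s² + 12s + K_p·7.2 = 0.
So ω_n = √(7.2K_p) and 2ζω_n = 12, giving ζ = 12/(2√(7.2K_p)).
Setting ζ = 0.62: √(7.2K_p) = 12/(2·0.62) = 9.677, so K_p = 93.65/7.2 = 13.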